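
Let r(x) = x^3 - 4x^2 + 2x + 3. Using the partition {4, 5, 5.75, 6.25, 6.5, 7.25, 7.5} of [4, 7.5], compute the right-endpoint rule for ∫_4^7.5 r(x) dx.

Subinterval widths: 1, 0.75, 0.5, 0.25, 0.75, 0.25.
Right endpoints: 5, 5.75, 6.25, 6.5, 7.25, 7.5.
r(5) = 38, r(5.75) = 72.359375, r(6.25) = 103.390625, r(6.5) = 121.625, r(7.25) = 188.328125, r(7.5) = 214.875.
Sum = Σ Δx_i · r(x_i).
Sum = 369.3359375.

369.3359375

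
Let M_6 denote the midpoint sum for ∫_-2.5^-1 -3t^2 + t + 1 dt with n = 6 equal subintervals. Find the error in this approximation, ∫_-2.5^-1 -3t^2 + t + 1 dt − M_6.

Exact integral: ∫_-2.5^-1 f(t) dt = -15.75.
M_6 = -15.7265625.
Error = -15.75 − (-15.7265625) = -0.0234375.

-0.0234375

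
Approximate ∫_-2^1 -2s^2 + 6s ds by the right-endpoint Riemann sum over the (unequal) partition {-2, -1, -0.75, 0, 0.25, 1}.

Subinterval widths: 1, 0.25, 0.75, 0.25, 0.75.
Right endpoints: -1, -0.75, 0, 0.25, 1.
f(-1) = -8, f(-0.75) = -5.625, f(0) = 0, f(0.25) = 1.375, f(1) = 4.
Sum = Σ Δs_i · f(s_i).
Sum = -6.0625.

-6.0625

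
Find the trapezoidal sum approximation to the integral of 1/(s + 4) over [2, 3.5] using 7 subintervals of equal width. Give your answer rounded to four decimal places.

0.2232

Δs = (3.5 − 2)/7 = 3/14.
f(2) = 1/6, f(31/14) = 14/87, f(17/7) = 7/45, f(37/14) = 14/93, f(20/7) = 7/48, f(43/14) = 14/99, f(23/7) = 7/51, f(3.5) = 2/15.
T_7 = (Δs/2)·[f(s_0) + 2f(s_1) + ... + 2f(s_{6}) + f(s_7)].
Sum ≈ 0.2232.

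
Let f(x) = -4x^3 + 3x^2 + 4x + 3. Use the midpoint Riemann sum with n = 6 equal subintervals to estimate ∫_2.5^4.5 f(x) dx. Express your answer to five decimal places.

-260.77778

Δx = (4.5 − 2.5)/6 = 1/3.
Midpoints: 8/3, 3, 10/3, 11/3, 4, 13/3.
f(8/3) = -1103/27, f(3) = -66, f(10/3) = -2659/27, f(11/3) = -3758/27, f(4) = -189, f(13/3) = -6718/27.
Sum = Δx · [f(8/3) + f(3) + f(10/3) + ...].
Sum ≈ -260.77778.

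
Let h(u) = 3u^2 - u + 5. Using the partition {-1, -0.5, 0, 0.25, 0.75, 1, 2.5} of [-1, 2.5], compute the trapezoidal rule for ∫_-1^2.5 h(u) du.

33.390625

Subinterval widths: 0.5, 0.5, 0.25, 0.5, 0.25, 1.5.
h(-1) = 9, h(-0.5) = 6.25, h(0) = 5, h(0.25) = 4.9375, h(0.75) = 5.9375, h(1) = 7, h(2.5) = 21.25.
On each subinterval the trapezoid contributes (Δu_i/2)·[h(u_{i-1}) + h(u_i)].
Sum = 33.390625.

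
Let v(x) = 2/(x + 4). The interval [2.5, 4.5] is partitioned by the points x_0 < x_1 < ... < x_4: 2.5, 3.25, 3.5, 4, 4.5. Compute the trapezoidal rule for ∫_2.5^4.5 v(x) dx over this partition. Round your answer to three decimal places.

0.537

Subinterval widths: 0.75, 0.25, 0.5, 0.5.
v(2.5) = 4/13, v(3.25) = 8/29, v(3.5) = 4/15, v(4) = 0.25, v(4.5) = 4/17.
On each subinterval the trapezoid contributes (Δx_i/2)·[v(x_{i-1}) + v(x_i)].
Sum ≈ 0.537.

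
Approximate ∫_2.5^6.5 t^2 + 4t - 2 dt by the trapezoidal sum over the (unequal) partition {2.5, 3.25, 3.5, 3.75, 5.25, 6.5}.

Subinterval widths: 0.75, 0.25, 0.25, 1.5, 1.25.
f(2.5) = 14.25, f(3.25) = 21.5625, f(3.5) = 24.25, f(3.75) = 27.0625, f(5.25) = 46.5625, f(6.5) = 66.25.
On each subinterval the trapezoid contributes (Δt_i/2)·[f(t_{i-1}) + f(t_i)].
Sum = 151.296875.

151.296875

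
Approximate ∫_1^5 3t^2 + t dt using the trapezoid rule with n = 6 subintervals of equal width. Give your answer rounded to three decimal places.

Δt = (5 − 1)/6 = 2/3.
f(1) = 4, f(5/3) = 10, f(7/3) = 56/3, f(3) = 30, f(11/3) = 44, f(13/3) = 182/3, f(5) = 80.
T_6 = (Δt/2)·[f(t_0) + 2f(t_1) + ... + 2f(t_{5}) + f(t_6)].
Sum ≈ 136.889.

136.889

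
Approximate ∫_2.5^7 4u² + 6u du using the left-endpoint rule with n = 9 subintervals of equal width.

Δu = (7 − 2.5)/9 = 0.5.
Left endpoints: 2.5, 3, 3.5, 4, 4.5, 5, 5.5, 6, 6.5.
f(2.5) = 40, f(3) = 54, f(3.5) = 70, f(4) = 88, f(4.5) = 108, f(5) = 130, f(5.5) = 154, f(6) = 180, f(6.5) = 208.
Sum = Δu · [f(2.5) + f(3) + f(3.5) + ...].
Sum = 516.

516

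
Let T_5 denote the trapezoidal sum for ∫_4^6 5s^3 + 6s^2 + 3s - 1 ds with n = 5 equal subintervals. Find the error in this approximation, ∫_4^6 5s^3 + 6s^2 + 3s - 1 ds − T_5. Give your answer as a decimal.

-4.32

Exact integral: ∫_4^6 f(s) ds = 1632.
T_5 = 1636.32.
Error = 1632 − 1636.32 = -4.32.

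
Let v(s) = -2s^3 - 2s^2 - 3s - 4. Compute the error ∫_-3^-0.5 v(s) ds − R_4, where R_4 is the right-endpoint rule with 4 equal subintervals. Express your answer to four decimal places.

12.2884

Exact integral: ∫_-3^-0.5 v(s) ds ≈ 25.677083.
R_4 ≈ 13.388672.
Error ≈ 25.677083 − 13.388672 ≈ 12.2884.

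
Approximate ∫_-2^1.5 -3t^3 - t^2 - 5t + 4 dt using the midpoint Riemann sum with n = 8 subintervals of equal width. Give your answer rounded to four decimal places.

Δt = (1.5 − (-2))/8 = 0.4375.
Midpoints: -1.78125, -1.34375, -0.90625, -0.46875, -0.03125, 0.40625, 0.84375, 1.28125.
f(-1.78125) = 874523/32768, f(-1.34375) = 530585/32768, f(-0.90625) = 325807/32768, f(-0.46875) = 210797/32768, f(-0.03125) = 136163/32768, f(0.40625) = 52513/32768, f(0.84375) = -89545/32768, f(1.28125) = -339403/32768.
Sum = Δt · [f(-1.78125) + f(-1.34375) + f(-0.90625) + ...].
Sum ≈ 22.7167.

22.7167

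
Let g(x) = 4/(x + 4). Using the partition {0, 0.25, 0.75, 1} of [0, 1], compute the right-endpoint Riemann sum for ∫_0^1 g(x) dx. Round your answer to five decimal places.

0.85635

Subinterval widths: 0.25, 0.5, 0.25.
Right endpoints: 0.25, 0.75, 1.
g(0.25) = 16/17, g(0.75) = 16/19, g(1) = 0.8.
Sum = Σ Δx_i · g(x_i).
Sum ≈ 0.85635.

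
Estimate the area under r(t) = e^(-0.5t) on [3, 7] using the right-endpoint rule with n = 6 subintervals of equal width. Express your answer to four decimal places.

0.3251

Δt = (7 − 3)/6 = 2/3.
Right endpoints: 11/3, 13/3, 5, 17/3, 19/3, 7.
r(11/3) ≈ 0.1599, r(13/3) ≈ 0.1146, r(5) ≈ 0.0821, r(17/3) ≈ 0.0588, r(19/3) ≈ 0.0421, r(7) ≈ 0.0302.
Sum = Δt · [r(11/3) + r(13/3) + r(5) + ...].
Sum ≈ 0.3251.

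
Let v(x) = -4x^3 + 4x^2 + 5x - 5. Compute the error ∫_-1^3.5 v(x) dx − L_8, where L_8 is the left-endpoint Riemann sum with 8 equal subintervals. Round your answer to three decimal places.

Exact integral: ∫_-1^3.5 v(x) dx = -84.9375.
L_8 ≈ -57.17285.
Error ≈ -84.9375 − (-57.17285) ≈ -27.765.

-27.765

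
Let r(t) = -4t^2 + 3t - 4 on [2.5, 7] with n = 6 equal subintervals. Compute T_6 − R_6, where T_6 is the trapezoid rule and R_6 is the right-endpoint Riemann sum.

59.0625

T_6 = -392.0625.
R_6 = -451.125.
T_6 − R_6 = 59.0625.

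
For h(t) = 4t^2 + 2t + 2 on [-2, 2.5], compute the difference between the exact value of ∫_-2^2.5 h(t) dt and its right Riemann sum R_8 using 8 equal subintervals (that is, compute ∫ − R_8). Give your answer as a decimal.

-6.01171875

Exact integral: ∫_-2^2.5 h(t) dt = 42.75.
R_8 = 48.76171875.
Error = 42.75 − 48.76171875 = -6.01171875.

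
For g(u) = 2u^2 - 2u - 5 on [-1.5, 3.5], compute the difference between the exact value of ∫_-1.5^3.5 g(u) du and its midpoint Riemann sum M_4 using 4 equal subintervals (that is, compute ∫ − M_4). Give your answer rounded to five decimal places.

1.30208

Exact integral: ∫_-1.5^3.5 g(u) du ≈ -4.1666667.
M_4 = -5.46875.
Error ≈ -4.1666667 − (-5.46875) ≈ 1.30208.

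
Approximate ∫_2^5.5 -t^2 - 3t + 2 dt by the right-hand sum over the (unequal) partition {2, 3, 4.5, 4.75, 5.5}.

-105.890625

Subinterval widths: 1, 1.5, 0.25, 0.75.
Right endpoints: 3, 4.5, 4.75, 5.5.
f(3) = -16, f(4.5) = -31.75, f(4.75) = -34.8125, f(5.5) = -44.75.
Sum = Σ Δt_i · f(t_i).
Sum = -105.890625.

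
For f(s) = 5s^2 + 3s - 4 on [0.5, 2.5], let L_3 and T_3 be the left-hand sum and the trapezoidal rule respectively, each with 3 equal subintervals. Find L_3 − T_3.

L_3 ≈ 15.574074.
T_3 ≈ 27.574074.
L_3 − T_3 = -12.

-12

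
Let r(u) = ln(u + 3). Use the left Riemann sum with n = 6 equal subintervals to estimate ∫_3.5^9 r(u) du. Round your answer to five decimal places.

11.86623

Δu = (9 − 3.5)/6 = 11/12.
Left endpoints: 3.5, 53/12, 16/3, 6.25, 43/6, 97/12.
r(3.5) ≈ 1.87180, r(53/12) ≈ 2.00373, r(16/3) ≈ 2.12026, r(6.25) ≈ 2.22462, r(43/6) ≈ 2.31911, r(97/12) ≈ 2.40544.
Sum = Δu · [r(3.5) + r(53/12) + r(16/3) + ...].
Sum ≈ 11.86623.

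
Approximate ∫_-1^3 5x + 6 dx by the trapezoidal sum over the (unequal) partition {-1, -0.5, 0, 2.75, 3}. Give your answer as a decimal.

44

Subinterval widths: 0.5, 0.5, 2.75, 0.25.
f(-1) = 1, f(-0.5) = 3.5, f(0) = 6, f(2.75) = 19.75, f(3) = 21.
On each subinterval the trapezoid contributes (Δx_i/2)·[f(x_{i-1}) + f(x_i)].
Sum = 44.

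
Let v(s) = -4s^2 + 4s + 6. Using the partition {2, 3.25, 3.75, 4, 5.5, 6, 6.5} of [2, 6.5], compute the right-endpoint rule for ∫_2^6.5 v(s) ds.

-322.1875

Subinterval widths: 1.25, 0.5, 0.25, 1.5, 0.5, 0.5.
Right endpoints: 3.25, 3.75, 4, 5.5, 6, 6.5.
v(3.25) = -23.25, v(3.75) = -35.25, v(4) = -42, v(5.5) = -93, v(6) = -114, v(6.5) = -137.
Sum = Σ Δs_i · v(s_i).
Sum = -322.1875.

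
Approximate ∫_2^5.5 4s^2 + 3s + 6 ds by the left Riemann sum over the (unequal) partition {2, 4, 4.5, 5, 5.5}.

Subinterval widths: 2, 0.5, 0.5, 0.5.
Left endpoints: 2, 4, 4.5, 5.
f(2) = 28, f(4) = 82, f(4.5) = 100.5, f(5) = 121.
Sum = Σ Δs_i · f(s_i).
Sum = 207.75.

207.75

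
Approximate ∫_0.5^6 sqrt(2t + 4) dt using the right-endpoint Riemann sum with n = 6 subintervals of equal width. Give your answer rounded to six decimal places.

18.401261

Δt = (6 − 0.5)/6 = 11/12.
Right endpoints: 17/12, 7/3, 3.25, 25/6, 61/12, 6.
f(17/12) ≈ 2.614065, f(7/3) ≈ 2.943920, f(3.25) ≈ 3.240370, f(25/6) ≈ 3.511885, f(61/12) ≈ 3.763863, f(6) ≈ 4.000000.
Sum = Δt · [f(17/12) + f(7/3) + f(3.25) + ...].
Sum ≈ 18.401261.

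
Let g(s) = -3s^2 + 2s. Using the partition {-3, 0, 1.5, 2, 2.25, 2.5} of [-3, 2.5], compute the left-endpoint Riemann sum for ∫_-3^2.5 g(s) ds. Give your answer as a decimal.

Subinterval widths: 3, 1.5, 0.5, 0.25, 0.25.
Left endpoints: -3, 0, 1.5, 2, 2.25.
g(-3) = -33, g(0) = 0, g(1.5) = -3.75, g(2) = -8, g(2.25) = -10.6875.
Sum = Σ Δs_i · g(s_i).
Sum = -105.546875.

-105.546875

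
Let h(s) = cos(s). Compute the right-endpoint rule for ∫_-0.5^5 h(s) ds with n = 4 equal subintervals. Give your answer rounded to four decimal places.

-0.8098

Δs = (5 − (-0.5))/4 = 1.375.
Right endpoints: 0.875, 2.25, 3.625, 5.
h(0.875) ≈ 0.6410, h(2.25) ≈ -0.6282, h(3.625) ≈ -0.8854, h(5) ≈ 0.2837.
Sum = Δs · [h(0.875) + h(2.25) + h(3.625) + h(5)].
Sum ≈ -0.8098.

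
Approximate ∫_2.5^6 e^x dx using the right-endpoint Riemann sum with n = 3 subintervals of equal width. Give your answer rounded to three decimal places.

Δx = (6 − 2.5)/3 = 7/6.
Right endpoints: 11/3, 29/6, 6.
f(11/3) ≈ 39.121, f(29/6) ≈ 125.629, f(6) ≈ 403.429.
Sum = Δx · [f(11/3) + f(29/6) + f(6)].
Sum ≈ 662.876.

662.876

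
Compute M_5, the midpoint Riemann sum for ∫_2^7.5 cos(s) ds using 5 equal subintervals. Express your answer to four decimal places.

0.0302

Δs = (7.5 − 2)/5 = 1.1.
Midpoints: 2.55, 3.65, 4.75, 5.85, 6.95.
f(2.55) ≈ -0.8301, f(3.65) ≈ -0.8735, f(4.75) ≈ 0.0376, f(5.85) ≈ 0.9076, f(6.95) ≈ 0.7858.
Sum = Δs · [f(2.55) + f(3.65) + f(4.75) + f(5.85) + f(6.95)].
Sum ≈ 0.0302.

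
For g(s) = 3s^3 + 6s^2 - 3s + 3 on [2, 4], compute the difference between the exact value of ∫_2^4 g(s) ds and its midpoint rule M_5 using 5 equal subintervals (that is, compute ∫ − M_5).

Exact integral: ∫_2^4 g(s) ds = 280.
M_5 = 279.12.
Error = 280 − 279.12 = 0.88.

0.88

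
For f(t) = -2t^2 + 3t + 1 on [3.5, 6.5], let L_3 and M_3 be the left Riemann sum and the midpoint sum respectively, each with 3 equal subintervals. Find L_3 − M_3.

L_3 = -82.
M_3 = -106.
L_3 − M_3 = 24.

24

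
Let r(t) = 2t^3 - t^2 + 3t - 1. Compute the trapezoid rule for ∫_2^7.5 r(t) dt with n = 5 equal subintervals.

1539.45

Δt = (7.5 − 2)/5 = 1.1.
r(2) = 17, r(3.1) = 58.272, r(4.2) = 142.136, r(5.3) = 284.564, r(6.4) = 501.528, r(7.5) = 809.
T_5 = (Δt/2)·[r(t_0) + 2r(t_1) + ... + 2r(t_{4}) + r(t_5)].
Sum = 1539.45.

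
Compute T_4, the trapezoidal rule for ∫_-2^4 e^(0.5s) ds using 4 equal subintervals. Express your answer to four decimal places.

14.6945

Δs = (4 − (-2))/4 = 1.5.
f(-2) ≈ 0.3679, f(-0.5) ≈ 0.7788, f(1) ≈ 1.6487, f(2.5) ≈ 3.4903, f(4) ≈ 7.3891.
T_4 = (Δs/2)·[f(s_0) + 2f(s_1) + 2f(s_2) + 2f(s_3) + f(s_4)].
Sum ≈ 14.6945.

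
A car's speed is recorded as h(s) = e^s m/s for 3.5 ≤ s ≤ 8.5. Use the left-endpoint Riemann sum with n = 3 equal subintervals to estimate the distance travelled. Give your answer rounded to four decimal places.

Δs = (8.5 − 3.5)/3 = 5/3.
Left endpoints: 3.5, 31/6, 41/6.
h(3.5) ≈ 33.1155, h(31/6) ≈ 175.3294, h(41/6) ≈ 928.2799.
Sum = Δs · [h(3.5) + h(31/6) + h(41/6)].
Sum ≈ 1894.5414.

1894.5414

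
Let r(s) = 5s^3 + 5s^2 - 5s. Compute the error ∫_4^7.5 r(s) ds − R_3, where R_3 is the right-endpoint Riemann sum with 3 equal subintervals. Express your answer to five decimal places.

-1223.44039

Exact integral: ∫_4^7.5 r(s) ds ≈ 4130.9114583.
R_3 ≈ 5354.3518519.
Error ≈ 4130.9114583 − 5354.3518519 ≈ -1223.44039.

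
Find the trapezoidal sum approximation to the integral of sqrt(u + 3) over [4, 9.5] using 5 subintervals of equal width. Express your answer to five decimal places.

Δu = (9.5 − 4)/5 = 1.1.
f(4) ≈ 2.64575, f(5.1) ≈ 2.84605, f(6.2) ≈ 3.03315, f(7.3) ≈ 3.20936, f(8.4) ≈ 3.37639, f(9.5) ≈ 3.53553.
T_5 = (Δu/2)·[f(u_0) + 2f(u_1) + ... + 2f(u_{4}) + f(u_5)].
Sum ≈ 17.11115.

17.11115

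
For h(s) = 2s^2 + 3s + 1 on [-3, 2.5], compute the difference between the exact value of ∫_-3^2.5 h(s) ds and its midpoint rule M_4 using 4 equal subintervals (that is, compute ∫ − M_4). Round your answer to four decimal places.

1.7331

Exact integral: ∫_-3^2.5 h(s) ds ≈ 29.791667.
M_4 = 28.05859375.
Error ≈ 29.791667 − 28.05859375 ≈ 1.7331.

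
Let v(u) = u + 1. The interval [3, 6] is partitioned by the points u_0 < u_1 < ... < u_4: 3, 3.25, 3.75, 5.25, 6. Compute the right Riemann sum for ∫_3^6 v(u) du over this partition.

Subinterval widths: 0.25, 0.5, 1.5, 0.75.
Right endpoints: 3.25, 3.75, 5.25, 6.
v(3.25) = 4.25, v(3.75) = 4.75, v(5.25) = 6.25, v(6) = 7.
Sum = Σ Δu_i · v(u_i).
Sum = 18.0625.

18.0625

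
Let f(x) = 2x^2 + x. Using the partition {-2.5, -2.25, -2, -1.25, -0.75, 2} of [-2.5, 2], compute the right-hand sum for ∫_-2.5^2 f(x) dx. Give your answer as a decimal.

32.5625

Subinterval widths: 0.25, 0.25, 0.75, 0.5, 2.75.
Right endpoints: -2.25, -2, -1.25, -0.75, 2.
f(-2.25) = 7.875, f(-2) = 6, f(-1.25) = 1.875, f(-0.75) = 0.375, f(2) = 10.
Sum = Σ Δx_i · f(x_i).
Sum = 32.5625.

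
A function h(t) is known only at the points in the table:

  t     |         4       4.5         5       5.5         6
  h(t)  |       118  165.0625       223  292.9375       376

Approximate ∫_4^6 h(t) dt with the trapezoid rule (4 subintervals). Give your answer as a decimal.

464

Δt = 0.5.
T_4 = (0.5/2)·[118 + 2·165.0625 + 2·223 + 2·292.9375 + 376] = 464.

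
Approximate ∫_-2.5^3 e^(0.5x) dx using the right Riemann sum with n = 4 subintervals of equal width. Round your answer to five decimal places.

11.60246

Δx = (3 − (-2.5))/4 = 1.375.
Right endpoints: -1.125, 0.25, 1.625, 3.
f(-1.125) ≈ 0.56978, f(0.25) ≈ 1.13315, f(1.625) ≈ 2.25353, f(3) ≈ 4.48169.
Sum = Δx · [f(-1.125) + f(0.25) + f(1.625) + f(3)].
Sum ≈ 11.60246.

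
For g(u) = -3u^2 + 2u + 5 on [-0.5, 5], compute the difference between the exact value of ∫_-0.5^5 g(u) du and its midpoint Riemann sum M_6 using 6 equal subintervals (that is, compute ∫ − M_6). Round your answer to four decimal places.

Exact integral: ∫_-0.5^5 g(u) du = -72.875.
M_6 ≈ -71.719618.
Error ≈ -72.875 − (-71.719618) ≈ -1.1554.

-1.1554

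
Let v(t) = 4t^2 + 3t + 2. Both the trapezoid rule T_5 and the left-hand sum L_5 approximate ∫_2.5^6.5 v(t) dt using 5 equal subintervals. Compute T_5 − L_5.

62.4

T_5 = 409.04.
L_5 = 346.64.
T_5 − L_5 = 62.4.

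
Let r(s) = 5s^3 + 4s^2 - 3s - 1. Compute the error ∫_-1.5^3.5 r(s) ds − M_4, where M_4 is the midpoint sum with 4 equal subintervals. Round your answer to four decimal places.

Exact integral: ∫_-1.5^3.5 r(s) ds ≈ 222.916667.
M_4 = 210.546875.
Error ≈ 222.916667 − 210.546875 ≈ 12.3698.

12.3698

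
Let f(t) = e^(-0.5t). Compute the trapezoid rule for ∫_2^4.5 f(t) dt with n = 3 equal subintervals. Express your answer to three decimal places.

Δt = (4.5 − 2)/3 = 5/6.
f(2) ≈ 0.368, f(17/6) ≈ 0.243, f(11/3) ≈ 0.160, f(4.5) ≈ 0.105.
T_3 = (Δt/2)·[f(t_0) + 2f(t_1) + 2f(t_2) + f(t_3)].
Sum ≈ 0.533.

0.533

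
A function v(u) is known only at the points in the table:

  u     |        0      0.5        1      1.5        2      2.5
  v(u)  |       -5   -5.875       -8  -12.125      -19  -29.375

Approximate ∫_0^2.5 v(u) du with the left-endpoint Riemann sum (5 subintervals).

Δu = 0.5.
Sum = 0.5·[(-5) + (-5.875) + (-8) + (-12.125) + (-19)] = -25.

-25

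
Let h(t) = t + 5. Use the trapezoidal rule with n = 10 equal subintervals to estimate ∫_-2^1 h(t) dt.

13.5

Δt = (1 − (-2))/10 = 0.3.
h(-2) = 3, h(-1.7) = 3.3, h(-1.4) = 3.6, h(-1.1) = 3.9, h(-0.8) = 4.2, h(-0.5) = 4.5, h(-0.2) = 4.8, h(0.1) = 5.1, h(0.4) = 5.4, h(0.7) = 5.7, h(1) = 6.
T_10 = (Δt/2)·[h(t_0) + 2h(t_1) + ... + 2h(t_{9}) + h(t_10)].
Sum = 13.5.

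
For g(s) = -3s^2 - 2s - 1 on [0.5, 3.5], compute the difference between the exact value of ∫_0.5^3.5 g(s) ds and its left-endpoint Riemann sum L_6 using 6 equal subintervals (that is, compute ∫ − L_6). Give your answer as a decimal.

-10.125

Exact integral: ∫_0.5^3.5 g(s) ds = -57.75.
L_6 = -47.625.
Error = -57.75 − (-47.625) = -10.125.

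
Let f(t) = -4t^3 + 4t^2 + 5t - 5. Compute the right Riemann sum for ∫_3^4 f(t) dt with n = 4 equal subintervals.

Δt = (4 − 3)/4 = 0.25.
Right endpoints: 3.25, 3.5, 3.75, 4.
f(3.25) = -83.8125, f(3.5) = -110, f(3.75) = -140.9375, f(4) = -177.
Sum = Δt · [f(3.25) + f(3.5) + f(3.75) + f(4)].
Sum = -127.9375.

-127.9375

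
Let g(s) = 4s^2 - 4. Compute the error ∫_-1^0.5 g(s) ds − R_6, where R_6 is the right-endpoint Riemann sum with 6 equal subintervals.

0.3125

Exact integral: ∫_-1^0.5 g(s) ds = -4.5.
R_6 = -4.8125.
Error = -4.5 − (-4.8125) = 0.3125.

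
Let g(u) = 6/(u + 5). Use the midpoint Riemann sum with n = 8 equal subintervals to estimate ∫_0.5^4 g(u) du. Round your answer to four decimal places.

Δu = (4 − 0.5)/8 = 0.4375.
Midpoints: 0.71875, 1.15625, 1.59375, 2.03125, 2.46875, 2.90625, 3.34375, 3.78125.
g(0.71875) = 64/61, g(1.15625) = 192/197, g(1.59375) = 192/211, g(2.03125) = 64/75, g(2.46875) = 192/239, g(2.90625) = 192/253, g(3.34375) = 64/89, g(3.78125) = 192/281.
Sum = Δu · [g(0.71875) + g(1.15625) + g(1.59375) + ...].
Sum ≈ 2.9539.

2.9539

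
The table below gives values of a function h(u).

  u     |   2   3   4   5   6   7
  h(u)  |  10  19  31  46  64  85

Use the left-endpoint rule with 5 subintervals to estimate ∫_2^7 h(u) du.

Δu = 1.
Sum = 1·[10 + 19 + 31 + 46 + 64] = 170.

170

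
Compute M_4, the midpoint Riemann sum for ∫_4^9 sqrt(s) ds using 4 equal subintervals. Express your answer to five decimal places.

12.67206

Δs = (9 − 4)/4 = 1.25.
Midpoints: 4.625, 5.875, 7.125, 8.375.
f(4.625) ≈ 2.15058, f(5.875) ≈ 2.42384, f(7.125) ≈ 2.66927, f(8.375) ≈ 2.89396.
Sum = Δs · [f(4.625) + f(5.875) + f(7.125) + f(8.375)].
Sum ≈ 12.67206.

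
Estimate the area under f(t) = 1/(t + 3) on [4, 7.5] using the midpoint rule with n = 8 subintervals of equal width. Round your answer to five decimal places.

Δt = (7.5 − 4)/8 = 0.4375.
Midpoints: 4.21875, 4.65625, 5.09375, 5.53125, 5.96875, 6.40625, 6.84375, 7.28125.
f(4.21875) = 32/231, f(4.65625) = 32/245, f(5.09375) = 32/259, f(5.53125) = 32/273, f(5.96875) = 32/287, f(6.40625) = 32/301, f(6.84375) = 32/315, f(7.28125) = 32/329.
Sum = Δt · [f(4.21875) + f(4.65625) + f(5.09375) + ...].
Sum ≈ 0.40537.

0.40537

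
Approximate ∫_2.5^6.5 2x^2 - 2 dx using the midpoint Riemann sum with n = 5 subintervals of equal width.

164.24

Δx = (6.5 − 2.5)/5 = 0.8.
Midpoints: 2.9, 3.7, 4.5, 5.3, 6.1.
f(2.9) = 14.82, f(3.7) = 25.38, f(4.5) = 38.5, f(5.3) = 54.18, f(6.1) = 72.42.
Sum = Δx · [f(2.9) + f(3.7) + f(4.5) + f(5.3) + f(6.1)].
Sum = 164.24.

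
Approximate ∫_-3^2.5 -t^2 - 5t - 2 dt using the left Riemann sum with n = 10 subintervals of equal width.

Δt = (2.5 − (-3))/10 = 0.55.
Left endpoints: -3, -2.45, -1.9, -1.35, -0.8, -0.25, 0.3, 0.85, 1.4, 1.95.
f(-3) = 4, f(-2.45) = 4.2475, f(-1.9) = 3.89, f(-1.35) = 2.9275, f(-0.8) = 1.36, f(-0.25) = -0.8125, f(0.3) = -3.59, f(0.85) = -6.9725, f(1.4) = -10.96, f(1.95) = -15.5525.
Sum = Δt · [f(-3) + f(-2.45) + f(-1.9) + ...].
Sum = -11.804375.

-11.804375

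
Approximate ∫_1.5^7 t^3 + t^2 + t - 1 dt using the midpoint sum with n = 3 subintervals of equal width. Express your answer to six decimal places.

708.885706

Δt = (7 − 1.5)/3 = 11/6.
Midpoints: 29/12, 4.25, 73/12.
f(29/12) = 36929/1728, f(4.25) = 98.078125, f(73/12) = 461749/1728.
Sum = Δt · [f(29/12) + f(4.25) + f(73/12)].
Sum ≈ 708.885706.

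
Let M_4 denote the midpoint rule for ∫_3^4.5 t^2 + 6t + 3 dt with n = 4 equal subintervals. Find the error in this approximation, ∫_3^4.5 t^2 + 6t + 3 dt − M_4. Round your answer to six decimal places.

Exact integral: ∫_3^4.5 f(t) dt = 59.625.
M_4 ≈ 59.60742188.
Error ≈ 59.625 − 59.60742188 ≈ 0.017578.

0.017578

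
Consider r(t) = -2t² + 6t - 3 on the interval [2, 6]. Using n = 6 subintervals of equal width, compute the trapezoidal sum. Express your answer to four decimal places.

Δt = (6 − 2)/6 = 2/3.
r(2) = 1, r(8/3) = -11/9, r(10/3) = -47/9, r(4) = -11, r(14/3) = -167/9, r(16/3) = -251/9, r(6) = -39.
T_6 = (Δt/2)·[r(t_0) + 2r(t_1) + ... + 2r(t_{5}) + r(t_6)].
Sum ≈ -55.2593.

-55.2593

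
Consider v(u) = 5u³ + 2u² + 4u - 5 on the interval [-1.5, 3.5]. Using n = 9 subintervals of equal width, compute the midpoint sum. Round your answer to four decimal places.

204.8971

Δu = (3.5 − (-1.5))/9 = 5/9.
Midpoints: -11/9, -2/3, -1/9, 4/9, 1, 14/9, 19/9, 8/3, 29/9.
v(-11/9) = -11686/729, v(-2/3) = -223/27, v(-1/9) = -3956/729, v(4/9) = -1741/729, v(1) = 6, v(14/9) = 18139/729, v(19/9) = 43304/729, v(8/3) = 3097/27, v(29/9) = 142834/729.
Sum = Δu · [v(-11/9) + v(-2/3) + v(-1/9) + ...].
Sum ≈ 204.8971.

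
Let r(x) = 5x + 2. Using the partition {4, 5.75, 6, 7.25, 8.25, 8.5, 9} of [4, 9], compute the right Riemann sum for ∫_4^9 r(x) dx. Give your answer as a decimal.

187.5

Subinterval widths: 1.75, 0.25, 1.25, 1, 0.25, 0.5.
Right endpoints: 5.75, 6, 7.25, 8.25, 8.5, 9.
r(5.75) = 30.75, r(6) = 32, r(7.25) = 38.25, r(8.25) = 43.25, r(8.5) = 44.5, r(9) = 47.
Sum = Σ Δx_i · r(x_i).
Sum = 187.5.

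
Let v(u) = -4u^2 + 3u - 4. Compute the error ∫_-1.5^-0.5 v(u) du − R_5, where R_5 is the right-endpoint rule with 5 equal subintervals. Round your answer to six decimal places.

-1.073333

Exact integral: ∫_-1.5^-0.5 v(u) du ≈ -11.33333333.
R_5 = -10.26.
Error ≈ -11.33333333 − (-10.26) ≈ -1.073333.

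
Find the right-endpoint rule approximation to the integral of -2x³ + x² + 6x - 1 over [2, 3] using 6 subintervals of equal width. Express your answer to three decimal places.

-14.481

Δx = (3 − 2)/6 = 1/6.
Right endpoints: 13/6, 7/3, 2.5, 8/3, 17/6, 3.
f(13/6) = -197/54, f(7/3) = -188/27, f(2.5) = -11, f(8/3) = -427/27, f(17/6) = -1159/54, f(3) = -28.
Sum = Δx · [f(13/6) + f(7/3) + f(2.5) + ...].
Sum ≈ -14.481.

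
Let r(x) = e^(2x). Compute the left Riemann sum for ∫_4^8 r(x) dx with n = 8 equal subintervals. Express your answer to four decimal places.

Δx = (8 − 4)/8 = 0.5.
Left endpoints: 4, 4.5, 5, 5.5, 6, 6.5, 7, 7.5.
r(4) ≈ 2980.9580, r(4.5) ≈ 8103.0839, r(5) ≈ 22026.4658, r(5.5) ≈ 59874.1417, r(6) ≈ 162754.7914, r(6.5) ≈ 442413.3920, r(7) ≈ 1202604.2842, r(7.5) ≈ 3269017.3725.
Sum = Δx · [r(4) + r(4.5) + r(5) + ...].
Sum ≈ 2584887.2447.

2584887.2447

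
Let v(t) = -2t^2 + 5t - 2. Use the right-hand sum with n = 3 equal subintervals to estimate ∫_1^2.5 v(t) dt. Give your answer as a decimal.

Δt = (2.5 − 1)/3 = 0.5.
Right endpoints: 1.5, 2, 2.5.
v(1.5) = 1, v(2) = 0, v(2.5) = -2.
Sum = Δt · [v(1.5) + v(2) + v(2.5)].
Sum = -0.5.

-0.5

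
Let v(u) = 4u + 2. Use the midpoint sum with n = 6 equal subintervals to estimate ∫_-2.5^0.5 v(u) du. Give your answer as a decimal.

-6

Δu = (0.5 − (-2.5))/6 = 0.5.
Midpoints: -2.25, -1.75, -1.25, -0.75, -0.25, 0.25.
v(-2.25) = -7, v(-1.75) = -5, v(-1.25) = -3, v(-0.75) = -1, v(-0.25) = 1, v(0.25) = 3.
Sum = Δu · [v(-2.25) + v(-1.75) + v(-1.25) + ...].
Sum = -6.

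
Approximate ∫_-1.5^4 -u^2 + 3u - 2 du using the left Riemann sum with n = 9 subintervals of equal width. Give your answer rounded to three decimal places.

-14.016

Δu = (4 − (-1.5))/9 = 11/18.
Left endpoints: -1.5, -8/9, -5/18, 1/3, 17/18, 14/9, 13/6, 25/9, 61/18.
f(-1.5) = -8.75, f(-8/9) = -442/81, f(-5/18) = -943/324, f(1/3) = -10/9, f(17/18) = -19/324, f(14/9) = 20/81, f(13/6) = -7/36, f(25/9) = -112/81, f(61/18) = -1075/324.
Sum = Δu · [f(-1.5) + f(-8/9) + f(-5/18) + ...].
Sum ≈ -14.016.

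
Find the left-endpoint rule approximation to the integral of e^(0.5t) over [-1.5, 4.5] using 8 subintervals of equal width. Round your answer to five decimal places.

14.86078

Δt = (4.5 − (-1.5))/8 = 0.75.
Left endpoints: -1.5, -0.75, 0, 0.75, 1.5, 2.25, 3, 3.75.
f(-1.5) ≈ 0.47237, f(-0.75) ≈ 0.68729, f(0) ≈ 1.00000, f(0.75) ≈ 1.45499, f(1.5) ≈ 2.11700, f(2.25) ≈ 3.08022, f(3) ≈ 4.48169, f(3.75) ≈ 6.52082.
Sum = Δt · [f(-1.5) + f(-0.75) + f(0) + ...].
Sum ≈ 14.86078.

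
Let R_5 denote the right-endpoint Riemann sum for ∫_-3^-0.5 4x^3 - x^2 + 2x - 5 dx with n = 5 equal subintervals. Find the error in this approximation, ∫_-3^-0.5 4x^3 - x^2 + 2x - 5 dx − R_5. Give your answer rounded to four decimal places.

Exact integral: ∫_-3^-0.5 f(x) dx ≈ -111.145833.
R_5 = -83.125.
Error ≈ -111.145833 − (-83.125) ≈ -28.0208.

-28.0208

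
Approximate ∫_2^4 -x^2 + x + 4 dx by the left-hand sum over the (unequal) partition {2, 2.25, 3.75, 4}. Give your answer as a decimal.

Subinterval widths: 0.25, 1.5, 0.25.
Left endpoints: 2, 2.25, 3.75.
f(2) = 2, f(2.25) = 1.1875, f(3.75) = -6.3125.
Sum = Σ Δx_i · f(x_i).
Sum = 0.703125.

0.703125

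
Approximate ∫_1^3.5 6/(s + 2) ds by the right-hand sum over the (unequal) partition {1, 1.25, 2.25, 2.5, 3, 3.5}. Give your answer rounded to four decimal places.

3.3521

Subinterval widths: 0.25, 1, 0.25, 0.5, 0.5.
Right endpoints: 1.25, 2.25, 2.5, 3, 3.5.
f(1.25) = 24/13, f(2.25) = 24/17, f(2.5) = 4/3, f(3) = 1.2, f(3.5) = 12/11.
Sum = Σ Δs_i · f(s_i).
Sum ≈ 3.3521.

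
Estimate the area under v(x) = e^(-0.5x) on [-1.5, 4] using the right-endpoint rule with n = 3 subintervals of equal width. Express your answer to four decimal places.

2.4205

Δx = (4 − (-1.5))/3 = 11/6.
Right endpoints: 1/3, 13/6, 4.
v(1/3) ≈ 0.8465, v(13/6) ≈ 0.3385, v(4) ≈ 0.1353.
Sum = Δx · [v(1/3) + v(13/6) + v(4)].
Sum ≈ 2.4205.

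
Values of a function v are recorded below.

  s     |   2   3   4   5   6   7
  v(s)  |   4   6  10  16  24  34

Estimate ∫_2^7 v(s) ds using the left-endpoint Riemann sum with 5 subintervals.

60

Δs = 1.
Sum = 1·[4 + 6 + 10 + 16 + 24] = 60.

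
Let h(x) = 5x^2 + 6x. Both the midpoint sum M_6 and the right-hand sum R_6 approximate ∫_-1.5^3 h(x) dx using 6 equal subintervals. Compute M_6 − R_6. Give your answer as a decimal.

M_6 = 69.8203125.
R_6 = 95.765625.
M_6 − R_6 = -25.9453125.

-25.9453125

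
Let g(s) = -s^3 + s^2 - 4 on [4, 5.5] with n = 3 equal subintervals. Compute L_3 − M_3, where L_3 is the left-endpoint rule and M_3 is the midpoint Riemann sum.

L_3 = -115.4375.
M_3 = -136.2265625.
L_3 − M_3 = 20.7890625.

20.7890625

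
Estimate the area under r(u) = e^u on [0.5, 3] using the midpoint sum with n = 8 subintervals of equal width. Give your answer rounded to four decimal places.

18.3620

Δu = (3 − 0.5)/8 = 0.3125.
Midpoints: 0.65625, 0.96875, 1.28125, 1.59375, 1.90625, 2.21875, 2.53125, 2.84375.
r(0.65625) ≈ 1.9276, r(0.96875) ≈ 2.6346, r(1.28125) ≈ 3.6011, r(1.59375) ≈ 4.9222, r(1.90625) ≈ 6.7278, r(2.21875) ≈ 9.1958, r(2.53125) ≈ 12.5692, r(2.84375) ≈ 17.1801.
Sum = Δu · [r(0.65625) + r(0.96875) + r(1.28125) + ...].
Sum ≈ 18.3620.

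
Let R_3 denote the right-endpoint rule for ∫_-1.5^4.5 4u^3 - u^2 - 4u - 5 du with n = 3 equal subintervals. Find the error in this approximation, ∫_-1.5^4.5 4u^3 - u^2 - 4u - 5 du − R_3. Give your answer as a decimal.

Exact integral: ∫_-1.5^4.5 f(u) du = 307.5.
R_3 = 711.5.
Error = 307.5 − 711.5 = -404.

-404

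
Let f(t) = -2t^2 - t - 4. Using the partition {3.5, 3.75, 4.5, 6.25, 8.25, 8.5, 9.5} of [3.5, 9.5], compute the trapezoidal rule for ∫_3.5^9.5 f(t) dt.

Subinterval widths: 0.25, 0.75, 1.75, 2, 0.25, 1.
f(3.5) = -32, f(3.75) = -35.875, f(4.5) = -49, f(6.25) = -88.375, f(8.25) = -148.375, f(8.5) = -157, f(9.5) = -194.
On each subinterval the trapezoid contributes (Δt_i/2)·[f(t_{i-1}) + f(t_i)].
Sum = -610.9375.

-610.9375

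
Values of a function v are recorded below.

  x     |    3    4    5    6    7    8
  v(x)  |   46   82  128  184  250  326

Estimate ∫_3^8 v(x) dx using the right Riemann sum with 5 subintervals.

970

Δx = 1.
Sum = 1·[82 + 128 + 184 + 250 + 326] = 970.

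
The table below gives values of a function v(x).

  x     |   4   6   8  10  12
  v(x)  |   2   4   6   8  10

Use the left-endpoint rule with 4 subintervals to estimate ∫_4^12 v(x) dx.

40

Δx = 2.
Sum = 2·[2 + 4 + 6 + 8] = 40.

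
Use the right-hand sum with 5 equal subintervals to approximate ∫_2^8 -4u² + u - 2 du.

-800.16

Δu = (8 − 2)/5 = 1.2.
Right endpoints: 3.2, 4.4, 5.6, 6.8, 8.
f(3.2) = -39.76, f(4.4) = -75.04, f(5.6) = -121.84, f(6.8) = -180.16, f(8) = -250.
Sum = Δu · [f(3.2) + f(4.4) + f(5.6) + f(6.8) + f(8)].
Sum = -800.16.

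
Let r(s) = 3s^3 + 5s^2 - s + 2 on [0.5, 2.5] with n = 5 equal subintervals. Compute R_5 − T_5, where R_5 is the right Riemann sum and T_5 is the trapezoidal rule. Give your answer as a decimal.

R_5 = 71.97.
T_5 = 57.07.
R_5 − T_5 = 14.9.

14.9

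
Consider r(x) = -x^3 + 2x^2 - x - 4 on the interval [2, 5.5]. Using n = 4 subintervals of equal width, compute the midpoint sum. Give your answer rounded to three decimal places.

Δx = (5.5 − 2)/4 = 0.875.
Midpoints: 2.4375, 3.3125, 4.1875, 5.0625.
r(2.4375) = -37015/4096, r(3.3125) = -88941/4096, r(4.1875) = -190651/4096, r(5.0625) = -358609/4096.
Sum = Δx · [r(2.4375) + r(3.3125) + r(4.1875) + r(5.0625)].
Sum ≈ -144.242.

-144.242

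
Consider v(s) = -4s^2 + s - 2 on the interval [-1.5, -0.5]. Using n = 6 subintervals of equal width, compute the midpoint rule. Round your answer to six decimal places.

-7.324074

Δs = (-0.5 − (-1.5))/6 = 1/6.
Midpoints: -17/12, -1.25, -13/12, -11/12, -0.75, -7/12.
v(-17/12) = -103/9, v(-1.25) = -9.5, v(-13/12) = -70/9, v(-11/12) = -113/18, v(-0.75) = -5, v(-7/12) = -71/18.
Sum = Δs · [v(-17/12) + v(-1.25) + v(-13/12) + ...].
Sum ≈ -7.324074.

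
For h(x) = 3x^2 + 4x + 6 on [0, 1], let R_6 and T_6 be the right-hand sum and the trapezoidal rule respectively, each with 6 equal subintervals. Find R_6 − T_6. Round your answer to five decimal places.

0.58333

R_6 ≈ 9.5972222.
T_6 ≈ 9.0138889.
R_6 − T_6 ≈ 0.58333.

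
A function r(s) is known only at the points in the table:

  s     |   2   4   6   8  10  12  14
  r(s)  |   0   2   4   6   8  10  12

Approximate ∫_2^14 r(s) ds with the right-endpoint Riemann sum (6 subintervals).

84

Δs = 2.
Sum = 2·[2 + 4 + 6 + 8 + 10 + 12] = 84.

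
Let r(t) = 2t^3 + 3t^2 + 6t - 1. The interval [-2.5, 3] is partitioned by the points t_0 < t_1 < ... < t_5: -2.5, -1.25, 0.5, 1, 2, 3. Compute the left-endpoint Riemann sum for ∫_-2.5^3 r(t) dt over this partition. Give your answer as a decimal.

Subinterval widths: 1.25, 1.75, 0.5, 1, 1.
Left endpoints: -2.5, -1.25, 0.5, 1, 2.
r(-2.5) = -28.5, r(-1.25) = -7.71875, r(0.5) = 3, r(1) = 10, r(2) = 39.
Sum = Σ Δt_i · r(t_i).
Sum = 1.3671875.

1.3671875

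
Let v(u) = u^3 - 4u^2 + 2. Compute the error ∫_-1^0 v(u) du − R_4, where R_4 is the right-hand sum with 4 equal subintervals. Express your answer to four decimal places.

-0.5677

Exact integral: ∫_-1^0 v(u) du ≈ 0.416667.
R_4 = 0.984375.
Error ≈ 0.416667 − 0.984375 ≈ -0.5677.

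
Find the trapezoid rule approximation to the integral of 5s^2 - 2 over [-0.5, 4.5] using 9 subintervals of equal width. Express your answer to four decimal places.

Δs = (4.5 − (-0.5))/9 = 5/9.
f(-0.5) = -0.75, f(1/18) = -643/324, f(11/18) = -43/324, f(7/6) = 173/36, f(31/18) = 4157/324, f(41/18) = 7757/324, f(17/6) = 1373/36, f(61/18) = 17957/324, f(71/18) = 24557/324, f(4.5) = 99.25.
T_9 = (Δs/2)·[f(s_0) + 2f(s_1) + ... + 2f(s_{8}) + f(s_9)].
Sum ≈ 143.3693.

143.3693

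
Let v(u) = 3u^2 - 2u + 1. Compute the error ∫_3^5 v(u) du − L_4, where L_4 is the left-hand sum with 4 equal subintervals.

Exact integral: ∫_3^5 v(u) du = 84.
L_4 = 73.25.
Error = 84 − 73.25 = 10.75.

10.75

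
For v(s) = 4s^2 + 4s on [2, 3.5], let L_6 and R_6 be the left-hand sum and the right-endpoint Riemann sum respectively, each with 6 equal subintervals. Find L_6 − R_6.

-9.75

L_6 = 58.1875.
R_6 = 67.9375.
L_6 − R_6 = -9.75.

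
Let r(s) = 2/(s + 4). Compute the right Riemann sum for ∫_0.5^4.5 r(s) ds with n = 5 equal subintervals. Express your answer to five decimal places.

1.19209

Δs = (4.5 − 0.5)/5 = 0.8.
Right endpoints: 1.3, 2.1, 2.9, 3.7, 4.5.
r(1.3) = 20/53, r(2.1) = 20/61, r(2.9) = 20/69, r(3.7) = 20/77, r(4.5) = 4/17.
Sum = Δs · [r(1.3) + r(2.1) + r(2.9) + r(3.7) + r(4.5)].
Sum ≈ 1.19209.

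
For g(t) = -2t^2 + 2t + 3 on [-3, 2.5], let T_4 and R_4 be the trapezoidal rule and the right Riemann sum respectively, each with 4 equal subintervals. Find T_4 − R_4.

-11.34375

T_4 = -18.1328125.
R_4 = -6.7890625.
T_4 − R_4 = -11.34375.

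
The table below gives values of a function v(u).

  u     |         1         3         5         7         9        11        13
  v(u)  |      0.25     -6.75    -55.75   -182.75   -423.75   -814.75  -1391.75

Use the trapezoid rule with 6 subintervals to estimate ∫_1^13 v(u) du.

Δu = 2.
T_6 = (2/2)·[0.25 + 2·(-6.75) + 2·(-55.75) + 2·(-182.75) + 2·(-423.75) + 2·(-814.75) + (-1391.75)] = -4359.

-4359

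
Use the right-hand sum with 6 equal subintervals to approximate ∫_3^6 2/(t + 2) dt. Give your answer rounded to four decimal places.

0.9035

Δt = (6 − 3)/6 = 0.5.
Right endpoints: 3.5, 4, 4.5, 5, 5.5, 6.
f(3.5) = 4/11, f(4) = 1/3, f(4.5) = 4/13, f(5) = 2/7, f(5.5) = 4/15, f(6) = 0.25.
Sum = Δt · [f(3.5) + f(4) + f(4.5) + ...].
Sum ≈ 0.9035.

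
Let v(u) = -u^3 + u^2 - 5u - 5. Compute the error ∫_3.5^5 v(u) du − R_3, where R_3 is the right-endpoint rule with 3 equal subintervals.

Exact integral: ∫_3.5^5 v(u) du = -130.734375.
R_3 = -150.6875.
Error = -130.734375 − (-150.6875) = 19.953125.

19.953125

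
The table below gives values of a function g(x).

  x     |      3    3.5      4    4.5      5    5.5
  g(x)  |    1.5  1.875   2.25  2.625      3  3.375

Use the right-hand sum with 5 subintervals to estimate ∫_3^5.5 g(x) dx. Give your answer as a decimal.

6.5625

Δx = 0.5.
Sum = 0.5·[1.875 + 2.25 + 2.625 + 3 + 3.375] = 6.5625.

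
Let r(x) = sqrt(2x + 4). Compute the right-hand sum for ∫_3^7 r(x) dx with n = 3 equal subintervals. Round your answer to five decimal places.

15.62326

Δx = (7 − 3)/3 = 4/3.
Right endpoints: 13/3, 17/3, 7.
r(13/3) ≈ 3.55903, r(17/3) ≈ 3.91578, r(7) ≈ 4.24264.
Sum = Δx · [r(13/3) + r(17/3) + r(7)].
Sum ≈ 15.62326.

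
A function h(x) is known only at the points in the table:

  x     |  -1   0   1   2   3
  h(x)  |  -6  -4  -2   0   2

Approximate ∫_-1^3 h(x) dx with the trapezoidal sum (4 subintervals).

Δx = 1.
T_4 = (1/2)·[(-6) + 2·(-4) + 2·(-2) + 2·0 + 2] = -8.

-8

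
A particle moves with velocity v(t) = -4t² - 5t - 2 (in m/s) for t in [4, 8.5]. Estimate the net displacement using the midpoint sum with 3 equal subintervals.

-879.75

Δt = (8.5 − 4)/3 = 1.5.
Midpoints: 4.75, 6.25, 7.75.
v(4.75) = -116, v(6.25) = -189.5, v(7.75) = -281.
Sum = Δt · [v(4.75) + v(6.25) + v(7.75)].
Sum = -879.75.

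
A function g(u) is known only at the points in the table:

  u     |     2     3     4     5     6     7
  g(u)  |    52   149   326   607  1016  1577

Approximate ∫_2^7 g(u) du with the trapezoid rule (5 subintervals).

2912.5

Δu = 1.
T_5 = (1/2)·[52 + 2·149 + 2·326 + 2·607 + 2·1016 + 1577] = 2912.5.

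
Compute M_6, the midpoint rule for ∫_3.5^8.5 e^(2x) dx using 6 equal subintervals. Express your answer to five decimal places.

Δx = (8.5 − 3.5)/6 = 5/6.
Midpoints: 47/12, 4.75, 67/12, 77/12, 7.25, 97/12.
f(47/12) ≈ 2523.32646, f(4.75) ≈ 13359.72683, f(67/12) ≈ 70732.94078, f(77/12) ≈ 374494.85118, f(7.25) ≈ 1982759.26354, f(97/12) ≈ 10497699.19328.
Sum = Δx · [f(47/12) + f(4.75) + f(67/12) + ...].
Sum ≈ 10784641.08505.

10784641.08505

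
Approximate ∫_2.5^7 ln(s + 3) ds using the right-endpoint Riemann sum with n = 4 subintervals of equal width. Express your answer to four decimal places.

9.4774

Δs = (7 − 2.5)/4 = 1.125.
Right endpoints: 3.625, 4.75, 5.875, 7.
f(3.625) ≈ 1.8909, f(4.75) ≈ 2.0477, f(5.875) ≈ 2.1832, f(7) ≈ 2.3026.
Sum = Δs · [f(3.625) + f(4.75) + f(5.875) + f(7)].
Sum ≈ 9.4774.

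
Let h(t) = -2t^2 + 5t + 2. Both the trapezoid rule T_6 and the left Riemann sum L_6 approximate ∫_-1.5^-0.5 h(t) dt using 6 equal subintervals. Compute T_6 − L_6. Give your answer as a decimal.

0.75

T_6 ≈ -5.17593.
L_6 ≈ -5.92593.
T_6 − L_6 = 0.75.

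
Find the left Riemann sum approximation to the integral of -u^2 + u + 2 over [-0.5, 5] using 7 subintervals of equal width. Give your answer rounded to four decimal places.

Δu = (5 − (-0.5))/7 = 11/14.
Left endpoints: -0.5, 2/7, 15/14, 13/7, 37/14, 24/7, 59/14.
f(-0.5) = 1.25, f(2/7) = 108/49, f(15/14) = 377/196, f(13/7) = 20/49, f(37/14) = -459/196, f(24/7) = -310/49, f(59/14) = -2263/196.
Sum = Δu · [f(-0.5) + f(2/7) + f(15/14) + ...].
Sum ≈ -11.3367.

-11.3367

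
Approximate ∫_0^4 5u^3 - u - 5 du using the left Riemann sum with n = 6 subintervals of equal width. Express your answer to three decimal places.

195.556

Δu = (4 − 0)/6 = 2/3.
Left endpoints: 0, 2/3, 4/3, 2, 8/3, 10/3.
f(0) = -5, f(2/3) = -113/27, f(4/3) = 149/27, f(2) = 33, f(8/3) = 2353/27, f(10/3) = 4775/27.
Sum = Δu · [f(0) + f(2/3) + f(4/3) + ...].
Sum ≈ 195.556.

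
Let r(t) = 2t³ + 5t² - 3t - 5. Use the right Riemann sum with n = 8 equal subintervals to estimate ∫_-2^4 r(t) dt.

267.9375

Δt = (4 − (-2))/8 = 0.75.
Right endpoints: -1.25, -0.5, 0.25, 1, 1.75, 2.5, 3.25, 4.
r(-1.25) = 2.65625, r(-0.5) = -2.5, r(0.25) = -5.40625, r(1) = -1, r(1.75) = 15.78125, r(2.5) = 50, r(3.25) = 106.71875, r(4) = 191.
Sum = Δt · [r(-1.25) + r(-0.5) + r(0.25) + ...].
Sum = 267.9375.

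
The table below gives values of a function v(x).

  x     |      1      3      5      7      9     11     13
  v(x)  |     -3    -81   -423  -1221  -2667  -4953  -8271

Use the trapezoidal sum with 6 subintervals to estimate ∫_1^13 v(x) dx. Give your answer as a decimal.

Δx = 2.
T_6 = (2/2)·[(-3) + 2·(-81) + 2·(-423) + 2·(-1221) + 2·(-2667) + 2·(-4953) + (-8271)] = -26964.

-26964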